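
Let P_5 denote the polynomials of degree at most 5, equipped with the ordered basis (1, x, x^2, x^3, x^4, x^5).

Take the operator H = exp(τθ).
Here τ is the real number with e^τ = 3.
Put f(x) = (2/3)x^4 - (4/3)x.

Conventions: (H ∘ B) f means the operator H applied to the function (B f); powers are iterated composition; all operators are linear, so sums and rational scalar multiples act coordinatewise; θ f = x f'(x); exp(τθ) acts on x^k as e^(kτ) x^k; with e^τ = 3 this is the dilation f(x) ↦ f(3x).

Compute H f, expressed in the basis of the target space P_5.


the image equals g(x) = 54x^4 - 4x

exp(τθ) x^k = e^(kτ) x^k; with e^τ = 3 this sends x^k to 3^k x^k
x ↦ 3 x
x^4 ↦ 81 x^4
applying this coordinatewise to f: exp(τθ) f = 54x^4 - 4x


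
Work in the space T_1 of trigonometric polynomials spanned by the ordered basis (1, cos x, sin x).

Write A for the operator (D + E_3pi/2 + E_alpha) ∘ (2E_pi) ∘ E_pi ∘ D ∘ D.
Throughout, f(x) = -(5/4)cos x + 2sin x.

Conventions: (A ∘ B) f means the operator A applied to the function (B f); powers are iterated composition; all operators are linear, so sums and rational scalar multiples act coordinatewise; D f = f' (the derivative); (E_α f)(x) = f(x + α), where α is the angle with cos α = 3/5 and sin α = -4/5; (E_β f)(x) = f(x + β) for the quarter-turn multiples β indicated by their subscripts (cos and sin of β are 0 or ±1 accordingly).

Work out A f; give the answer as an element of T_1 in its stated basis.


the result is g(x) = (47/10)cos x - (2/5)sin x

D f = 2cos x + (5/4)sin x
D D f = (5/4)cos x - 2sin x
E_pi D D f = -(5/4)cos x + 2sin x
E_pi (E_pi ∘ D) D f = (5/4)cos x - 2sin x
(2E_pi) (E_pi ∘ D) D f = (5/2)cos x - 4sin x
D ((2E_pi) ∘ E_pi ∘ D ∘ D) f = -4cos x - (5/2)sin x
E_3pi/2 ((2E_pi) ∘ E_pi ∘ D ∘ D) f = 4cos x + (5/2)sin x
E_alpha ((2E_pi) ∘ E_pi ∘ D ∘ D) f = (47/10)cos x - (2/5)sin x
(D + E_3pi/2 + E_alpha) ((2E_pi) ∘ E_pi ∘ D ∘ D) f = (47/10)cos x - (2/5)sin x


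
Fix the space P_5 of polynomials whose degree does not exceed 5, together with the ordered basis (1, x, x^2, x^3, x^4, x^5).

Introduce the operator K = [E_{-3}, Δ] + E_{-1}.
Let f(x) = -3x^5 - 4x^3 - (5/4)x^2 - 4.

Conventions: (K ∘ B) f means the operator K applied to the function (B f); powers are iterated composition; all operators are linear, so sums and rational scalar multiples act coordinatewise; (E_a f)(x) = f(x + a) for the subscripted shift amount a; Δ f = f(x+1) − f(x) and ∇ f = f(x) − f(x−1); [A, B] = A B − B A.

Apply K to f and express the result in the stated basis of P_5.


Δ f = -15x^4 - 30x^3 - 42x^2 - (59/2)x - 33/4
E_{-3} Δ f = -15x^4 + 150x^3 - 582x^2 + (2065/2)x - 2811/4
E_{-3} f = -3x^5 + 45x^4 - 274x^3 + (3379/4)x^2 - (2631/2)x + 3287/4
Δ E_{-3} f = -15x^4 + 150x^3 - 582x^2 + (2065/2)x - 2811/4
[E_{-3}, Δ] f = 0
E_{-1} f = -3x^5 + 15x^4 - 34x^3 + (163/4)x^2 - (49/2)x + 7/4
([E_{-3}, Δ] + E_{-1}) f = -3x^5 + 15x^4 - 34x^3 + (163/4)x^2 - (49/2)x + 7/4

g(x) = -3x^5 + 15x^4 - 34x^3 + (163/4)x^2 - (49/2)x + 7/4


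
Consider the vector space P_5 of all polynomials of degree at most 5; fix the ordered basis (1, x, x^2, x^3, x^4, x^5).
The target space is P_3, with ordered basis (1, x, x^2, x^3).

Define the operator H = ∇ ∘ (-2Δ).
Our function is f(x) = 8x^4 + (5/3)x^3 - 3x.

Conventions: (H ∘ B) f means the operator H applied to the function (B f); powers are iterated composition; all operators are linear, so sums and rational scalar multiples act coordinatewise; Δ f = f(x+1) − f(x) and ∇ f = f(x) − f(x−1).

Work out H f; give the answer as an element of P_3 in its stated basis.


Δ f = 32x^3 + 53x^2 + 37x + 20/3
(-2Δ) f = -64x^3 - 106x^2 - 74x - 40/3
∇ (-2Δ) f = -192x^2 - 20x - 32

g(x) = -192x^2 - 20x - 32


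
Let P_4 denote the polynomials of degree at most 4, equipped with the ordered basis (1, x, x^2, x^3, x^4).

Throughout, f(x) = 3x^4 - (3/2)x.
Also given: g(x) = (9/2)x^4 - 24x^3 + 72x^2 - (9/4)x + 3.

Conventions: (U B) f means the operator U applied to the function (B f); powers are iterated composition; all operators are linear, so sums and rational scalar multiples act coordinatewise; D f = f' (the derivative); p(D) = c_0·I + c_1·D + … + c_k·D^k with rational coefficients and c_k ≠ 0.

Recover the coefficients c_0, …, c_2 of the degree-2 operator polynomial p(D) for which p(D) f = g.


D^0 f = 3x^4 - (3/2)x
D^1 f = 12x^3 - 3/2
D^2 f = 36x^2
matching coefficients of g against c_0 f + c_1 Df + … from the top degree down determines the c_i
solution: c_0 = 3/2, c_1 = -2, c_2 = 2

c_0 = 3/2, c_1 = -2, c_2 = 2


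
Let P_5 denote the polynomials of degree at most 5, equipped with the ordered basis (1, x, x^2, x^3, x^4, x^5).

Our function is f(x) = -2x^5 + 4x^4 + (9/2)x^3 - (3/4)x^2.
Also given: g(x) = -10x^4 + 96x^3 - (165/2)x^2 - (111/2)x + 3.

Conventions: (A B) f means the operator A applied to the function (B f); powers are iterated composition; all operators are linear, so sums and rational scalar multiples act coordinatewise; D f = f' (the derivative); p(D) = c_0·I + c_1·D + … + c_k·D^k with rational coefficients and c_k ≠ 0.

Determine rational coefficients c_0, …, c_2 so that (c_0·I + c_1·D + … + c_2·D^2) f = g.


D^0 f = -2x^5 + 4x^4 + (9/2)x^3 - (3/4)x^2
D^1 f = -10x^4 + 16x^3 + (27/2)x^2 - (3/2)x
D^2 f = -40x^3 + 48x^2 + 27x - 3/2
matching coefficients of g against c_0 f + c_1 Df + … from the top degree down determines the c_i
solution: c_0 = 0, c_1 = 1, c_2 = -2

c_0 = 0, c_1 = 1, c_2 = -2


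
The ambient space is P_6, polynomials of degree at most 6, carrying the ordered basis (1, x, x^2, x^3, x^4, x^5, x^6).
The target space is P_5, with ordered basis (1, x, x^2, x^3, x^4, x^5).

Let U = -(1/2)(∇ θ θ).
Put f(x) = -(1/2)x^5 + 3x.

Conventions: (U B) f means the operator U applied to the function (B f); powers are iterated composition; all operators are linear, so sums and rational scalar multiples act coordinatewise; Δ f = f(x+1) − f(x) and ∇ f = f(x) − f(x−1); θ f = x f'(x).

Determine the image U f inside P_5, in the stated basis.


θ f = -(5/2)x^5 + 3x
θ θ f = -(25/2)x^5 + 3x
∇ θ θ f = -(125/2)x^4 + 125x^3 - 125x^2 + (125/2)x - 19/2
(-(1/2)(∇ θ θ)) f = (125/4)x^4 - (125/2)x^3 + (125/2)x^2 - (125/4)x + 19/4

the result is g(x) = (125/4)x^4 - (125/2)x^3 + (125/2)x^2 - (125/4)x + 19/4


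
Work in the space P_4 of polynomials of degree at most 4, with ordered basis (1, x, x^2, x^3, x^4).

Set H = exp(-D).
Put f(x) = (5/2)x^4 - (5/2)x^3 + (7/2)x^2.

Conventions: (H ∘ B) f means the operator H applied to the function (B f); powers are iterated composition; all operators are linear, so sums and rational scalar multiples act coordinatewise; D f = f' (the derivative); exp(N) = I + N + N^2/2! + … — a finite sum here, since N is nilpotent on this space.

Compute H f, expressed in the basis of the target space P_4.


g(x) = (5/2)x^4 - (25/2)x^3 + 26x^2 - (49/2)x + 17/2

order-1 term: -10x^3 + (15/2)x^2 - 7x
order-2 term: 15x^2 - (15/2)x + 7/2
order-3 term: -10x + 5/2
order-4 term: 5/2
the series for exp(-D) f terminates at order 4
exp(-D) f = (5/2)x^4 - (25/2)x^3 + 26x^2 - (49/2)x + 17/2


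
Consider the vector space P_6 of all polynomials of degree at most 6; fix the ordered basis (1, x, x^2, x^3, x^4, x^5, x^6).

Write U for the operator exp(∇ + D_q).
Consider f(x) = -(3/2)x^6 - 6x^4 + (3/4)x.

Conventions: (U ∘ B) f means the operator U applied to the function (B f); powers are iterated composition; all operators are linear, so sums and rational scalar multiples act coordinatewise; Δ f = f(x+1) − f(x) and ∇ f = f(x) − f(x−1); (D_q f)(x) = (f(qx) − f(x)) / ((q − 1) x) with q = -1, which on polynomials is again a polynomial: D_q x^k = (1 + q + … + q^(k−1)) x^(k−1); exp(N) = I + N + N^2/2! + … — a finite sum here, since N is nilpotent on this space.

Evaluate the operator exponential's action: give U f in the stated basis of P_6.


order-1 term: -9x^5 + (45/2)x^4 - 54x^3 + (117/2)x^2 - 33x + 9
order-2 term: -27x^4 + 90x^3 - (441/2)x^2 + 207x - 105
order-3 term: -36x^3 + 174x^2 - 273x + 501/2
order-4 term: -36x^2 + 114x - 189
order-5 term: -(72/5)x + 264/5
order-6 term: -24/5
the series for exp(∇ + D_q) f terminates at order 6
exp(∇ + D_q) f = -(3/2)x^6 - 9x^5 - (21/2)x^4 - 24x^2 + (27/20)x + 27/2

the result is g(x) = -(3/2)x^6 - 9x^5 - (21/2)x^4 - 24x^2 + (27/20)x + 27/2


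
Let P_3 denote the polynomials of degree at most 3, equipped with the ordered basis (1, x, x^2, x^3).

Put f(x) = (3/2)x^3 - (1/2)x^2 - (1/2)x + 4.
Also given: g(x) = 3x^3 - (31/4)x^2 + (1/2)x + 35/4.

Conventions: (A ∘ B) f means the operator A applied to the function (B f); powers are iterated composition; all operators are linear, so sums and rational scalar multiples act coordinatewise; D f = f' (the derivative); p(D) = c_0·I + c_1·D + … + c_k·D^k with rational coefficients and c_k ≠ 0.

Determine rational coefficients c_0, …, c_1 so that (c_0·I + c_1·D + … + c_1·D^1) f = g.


c_0 = 2, c_1 = -3/2

D^0 f = (3/2)x^3 - (1/2)x^2 - (1/2)x + 4
D^1 f = (9/2)x^2 - x - 1/2
matching coefficients of g against c_0 f + c_1 Df + … from the top degree down determines the c_i
solution: c_0 = 2, c_1 = -3/2


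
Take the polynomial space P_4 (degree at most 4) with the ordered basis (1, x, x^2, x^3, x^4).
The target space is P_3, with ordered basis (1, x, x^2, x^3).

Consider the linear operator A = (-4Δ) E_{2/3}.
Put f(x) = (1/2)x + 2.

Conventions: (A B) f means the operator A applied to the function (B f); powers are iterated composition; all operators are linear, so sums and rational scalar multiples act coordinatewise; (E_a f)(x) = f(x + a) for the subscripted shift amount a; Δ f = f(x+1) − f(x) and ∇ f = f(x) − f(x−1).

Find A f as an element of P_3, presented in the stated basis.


the image equals g(x) = -2

E_{2/3} f = (1/2)x + 7/3
Δ E_{2/3} f = 1/2
(-4Δ) E_{2/3} f = -2


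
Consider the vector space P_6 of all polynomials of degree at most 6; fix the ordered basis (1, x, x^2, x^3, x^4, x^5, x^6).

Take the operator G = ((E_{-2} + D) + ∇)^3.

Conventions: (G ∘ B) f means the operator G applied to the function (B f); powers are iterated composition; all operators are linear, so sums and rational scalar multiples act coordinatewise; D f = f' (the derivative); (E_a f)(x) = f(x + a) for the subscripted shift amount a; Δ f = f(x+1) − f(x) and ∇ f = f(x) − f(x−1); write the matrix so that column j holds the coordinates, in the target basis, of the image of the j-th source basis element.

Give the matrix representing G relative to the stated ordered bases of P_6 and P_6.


the matrix is [[1, 0, 9, -21, 207, -1353, 9609]; [0, 1, 0, 27, -84, 1035, -8118]; [0, 0, 1, 0, 54, -210, 3105]; [0, 0, 0, 1, 0, 90, -420]; [0, 0, 0, 0, 1, 0, 135]; [0, 0, 0, 0, 0, 1, 0]; [0, 0, 0, 0, 0, 0, 1]] (rows listed top to bottom)

image of 1: 1
image of x: x
image of x^2: x^2 + 9
image of x^3: x^3 + 27x - 21
image of x^4: x^4 + 54x^2 - 84x + 207
image of x^5: x^5 + 90x^3 - 210x^2 + 1035x - 1353
image of x^6: x^6 + 135x^4 - 420x^3 + 3105x^2 - 8118x + 9609
each image's coordinates form column j of the matrix


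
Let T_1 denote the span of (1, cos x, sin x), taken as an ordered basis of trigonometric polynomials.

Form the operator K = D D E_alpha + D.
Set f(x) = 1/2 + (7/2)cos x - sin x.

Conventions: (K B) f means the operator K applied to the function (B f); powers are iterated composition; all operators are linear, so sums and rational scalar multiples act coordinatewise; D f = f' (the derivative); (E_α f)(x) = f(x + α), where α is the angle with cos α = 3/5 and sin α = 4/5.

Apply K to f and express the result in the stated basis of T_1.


the result is g(x) = -(23/10)cos x - (1/10)sin x

E_alpha f = 1/2 + (13/10)cos x - (17/5)sin x
D E_alpha f = -(17/5)cos x - (13/10)sin x
D D E_alpha f = -(13/10)cos x + (17/5)sin x
D f = -cos x - (7/2)sin x
(D D E_alpha + D) f = -(23/10)cos x - (1/10)sin x


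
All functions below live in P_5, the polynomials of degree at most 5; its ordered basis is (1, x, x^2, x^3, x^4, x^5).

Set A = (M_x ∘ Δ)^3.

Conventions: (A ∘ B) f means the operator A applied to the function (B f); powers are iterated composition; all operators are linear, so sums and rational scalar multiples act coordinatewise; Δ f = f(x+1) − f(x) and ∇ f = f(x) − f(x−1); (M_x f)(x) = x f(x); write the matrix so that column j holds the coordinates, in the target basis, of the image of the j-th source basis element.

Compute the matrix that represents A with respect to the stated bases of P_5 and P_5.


the matrix is [[0, 0, 0, 0, 0, 0]; [0, 1, 7, 31, 115, 391]; [0, 0, 8, 57, 274, 1115]; [0, 0, 0, 27, 222, 1210]; [0, 0, 0, 0, 64, 610]; [0, 0, 0, 0, 0, 125]] (rows listed top to bottom)

image of 1: 0
image of x: x
image of x^2: 8x^2 + 7x
image of x^3: 27x^3 + 57x^2 + 31x
image of x^4: 64x^4 + 222x^3 + 274x^2 + 115x
image of x^5: 125x^5 + 610x^4 + 1210x^3 + 1115x^2 + 391x
each image's coordinates form column j of the matrix


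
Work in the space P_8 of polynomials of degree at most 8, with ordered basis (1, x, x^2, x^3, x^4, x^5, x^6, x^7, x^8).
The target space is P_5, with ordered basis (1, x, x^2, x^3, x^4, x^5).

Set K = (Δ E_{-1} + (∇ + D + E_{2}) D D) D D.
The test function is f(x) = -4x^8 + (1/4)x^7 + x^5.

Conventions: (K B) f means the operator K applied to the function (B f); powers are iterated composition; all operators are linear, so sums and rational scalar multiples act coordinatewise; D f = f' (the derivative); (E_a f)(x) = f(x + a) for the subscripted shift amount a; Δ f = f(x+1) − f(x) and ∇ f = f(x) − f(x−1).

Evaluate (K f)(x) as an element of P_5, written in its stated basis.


the image equals g(x) = -1344x^5 - (6615/2)x^4 - 111895x^3 - 114915x^2 - (482733/2)x - 196351/2

D f = -32x^7 + (7/4)x^6 + 5x^4
D D f = -224x^6 + (21/2)x^5 + 20x^3
E_{-1} D D f = -224x^6 + (2709/2)x^5 - (6825/2)x^4 + 4605x^3 - 3525x^2 + (2913/2)x - 509/2
Δ E_{-1} D D f = -1344x^5 + (6825/2)x^4 - 4585x^3 + 3525x^2 - (2913/2)x + 509/2
D D D f = -1344x^5 + (105/2)x^4 + 60x^2
D D D D f = -6720x^4 + 210x^3 + 120x
∇ (D D) D D f = -26880x^3 + 40950x^2 - 27510x + 7050
D (D D) D D f = -26880x^3 + 630x^2 + 120
E_{2} (D D) D D f = -6720x^4 - 53550x^3 - 160020x^2 - 212400x - 105600
(∇ + D + E_{2}) (D D) D D f = -6720x^4 - 107310x^3 - 118440x^2 - 239910x - 98430
(Δ E_{-1} + (∇ + D + E_{2}) D D) D D f = -1344x^5 - (6615/2)x^4 - 111895x^3 - 114915x^2 - (482733/2)x - 196351/2


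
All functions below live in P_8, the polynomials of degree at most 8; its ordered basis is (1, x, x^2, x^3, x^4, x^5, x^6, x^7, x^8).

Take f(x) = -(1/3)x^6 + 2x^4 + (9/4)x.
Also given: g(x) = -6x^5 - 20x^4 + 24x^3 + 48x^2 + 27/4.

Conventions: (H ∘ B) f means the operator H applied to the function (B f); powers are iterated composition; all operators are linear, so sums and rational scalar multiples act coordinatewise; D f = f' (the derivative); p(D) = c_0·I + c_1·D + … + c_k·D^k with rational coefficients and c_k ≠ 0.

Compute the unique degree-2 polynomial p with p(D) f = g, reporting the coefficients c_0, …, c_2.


c_0 = 0, c_1 = 3, c_2 = 2

D^0 f = -(1/3)x^6 + 2x^4 + (9/4)x
D^1 f = -2x^5 + 8x^3 + 9/4
D^2 f = -10x^4 + 24x^2
matching coefficients of g against c_0 f + c_1 Df + … from the top degree down determines the c_i
solution: c_0 = 0, c_1 = 3, c_2 = 2


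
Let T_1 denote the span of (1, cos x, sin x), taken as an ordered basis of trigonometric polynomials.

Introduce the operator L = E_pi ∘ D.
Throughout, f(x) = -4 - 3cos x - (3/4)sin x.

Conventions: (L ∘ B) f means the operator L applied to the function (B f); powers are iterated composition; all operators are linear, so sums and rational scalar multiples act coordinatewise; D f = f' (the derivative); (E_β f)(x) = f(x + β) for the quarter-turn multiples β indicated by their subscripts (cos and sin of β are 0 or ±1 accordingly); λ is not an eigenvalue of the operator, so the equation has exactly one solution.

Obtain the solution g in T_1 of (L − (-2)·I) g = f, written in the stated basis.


write g with unknown coordinates in the stated basis and equate coefficients in (L − (-2)·I) g = f
solving from the highest basis element down gives g = -2 - (27/20)cos x + (3/10)sin x
check: L g = -(3/10)cos x - (27/20)sin x
so L g − (-2)·g = -4 - 3cos x - (3/4)sin x = f ✓

g(x) = -2 - (27/20)cos x + (3/10)sin x


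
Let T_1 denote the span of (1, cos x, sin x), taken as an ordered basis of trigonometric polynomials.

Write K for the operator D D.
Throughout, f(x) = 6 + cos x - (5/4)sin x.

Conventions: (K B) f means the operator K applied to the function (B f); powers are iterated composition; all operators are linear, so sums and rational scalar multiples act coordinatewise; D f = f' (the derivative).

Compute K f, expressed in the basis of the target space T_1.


D f = -(5/4)cos x - sin x
D D f = -cos x + (5/4)sin x

g(x) = -cos x + (5/4)sin x


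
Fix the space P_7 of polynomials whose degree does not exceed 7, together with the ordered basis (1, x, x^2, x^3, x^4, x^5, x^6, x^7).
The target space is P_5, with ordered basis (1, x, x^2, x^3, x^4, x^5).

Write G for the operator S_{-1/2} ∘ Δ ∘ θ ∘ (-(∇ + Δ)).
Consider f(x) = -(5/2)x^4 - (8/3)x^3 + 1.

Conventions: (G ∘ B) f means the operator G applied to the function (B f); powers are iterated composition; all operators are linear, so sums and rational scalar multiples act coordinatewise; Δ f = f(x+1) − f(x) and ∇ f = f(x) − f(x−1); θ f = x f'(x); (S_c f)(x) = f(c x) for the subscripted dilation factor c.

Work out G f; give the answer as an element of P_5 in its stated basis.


∇ f = -10x^3 + 7x^2 - 2x - 1/6
Δ f = -10x^3 - 23x^2 - 18x - 31/6
(∇ + Δ) f = -20x^3 - 16x^2 - 20x - 16/3
(-(∇ + Δ)) f = 20x^3 + 16x^2 + 20x + 16/3
θ (-(∇ + Δ)) f = 60x^3 + 32x^2 + 20x
Δ θ (-(∇ + Δ)) f = 180x^2 + 244x + 112
S_{-1/2} Δ θ (-(∇ + Δ)) f = 45x^2 - 122x + 112

the image equals g(x) = 45x^2 - 122x + 112


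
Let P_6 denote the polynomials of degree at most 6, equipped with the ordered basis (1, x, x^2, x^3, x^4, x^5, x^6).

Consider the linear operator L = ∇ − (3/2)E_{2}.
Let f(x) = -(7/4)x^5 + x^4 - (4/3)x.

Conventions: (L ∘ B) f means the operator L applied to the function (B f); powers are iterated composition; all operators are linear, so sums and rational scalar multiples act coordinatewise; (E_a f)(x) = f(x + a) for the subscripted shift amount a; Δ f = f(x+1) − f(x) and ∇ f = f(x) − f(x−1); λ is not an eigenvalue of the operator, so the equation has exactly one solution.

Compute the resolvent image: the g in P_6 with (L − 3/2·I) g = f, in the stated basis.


write g with unknown coordinates in the stated basis and equate coefficients in (L − 3/2·I) g = f
solving from the highest basis element down gives g = (7/12)x^5 - (41/18)x^4 - (407/54)x^3 + (1381/54)x^2 + (9139/324)x - 39851/972
check: L g = -(7/8)x^5 - (29/12)x^4 - (407/36)x^3 + (1381/36)x^2 + (8851/216)x - 39851/648
so L g − 3/2·g = -(7/4)x^5 + x^4 - (4/3)x = f ✓

the result is g(x) = (7/12)x^5 - (41/18)x^4 - (407/54)x^3 + (1381/54)x^2 + (9139/324)x - 39851/972


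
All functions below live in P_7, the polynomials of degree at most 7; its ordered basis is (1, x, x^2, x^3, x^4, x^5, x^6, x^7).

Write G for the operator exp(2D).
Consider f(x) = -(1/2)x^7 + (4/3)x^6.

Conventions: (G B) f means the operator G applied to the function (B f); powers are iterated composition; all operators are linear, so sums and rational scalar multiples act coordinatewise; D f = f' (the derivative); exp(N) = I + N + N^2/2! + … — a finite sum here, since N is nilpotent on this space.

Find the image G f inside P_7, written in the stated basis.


order-1 term: -7x^6 + 16x^5
order-2 term: -42x^5 + 80x^4
order-3 term: -140x^4 + (640/3)x^3
order-4 term: -280x^3 + 320x^2
order-5 term: -336x^2 + 256x
order-6 term: -224x + 256/3
order-7 term: -64
the series for exp(2D) f terminates at order 7
exp(2D) f = -(1/2)x^7 - (17/3)x^6 - 26x^5 - 60x^4 - (200/3)x^3 - 16x^2 + 32x + 64/3

g(x) = -(1/2)x^7 - (17/3)x^6 - 26x^5 - 60x^4 - (200/3)x^3 - 16x^2 + 32x + 64/3


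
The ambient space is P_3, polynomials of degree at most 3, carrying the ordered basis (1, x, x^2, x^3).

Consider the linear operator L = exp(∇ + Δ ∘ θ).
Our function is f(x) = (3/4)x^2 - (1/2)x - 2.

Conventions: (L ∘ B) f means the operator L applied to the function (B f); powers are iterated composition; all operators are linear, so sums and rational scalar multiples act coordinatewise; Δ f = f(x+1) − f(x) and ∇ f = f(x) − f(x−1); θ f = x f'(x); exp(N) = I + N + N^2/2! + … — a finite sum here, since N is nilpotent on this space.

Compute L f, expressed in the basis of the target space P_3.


order-1 term: (9/2)x - 1/4
order-2 term: 9/2
the series for exp(∇ + Δ ∘ θ) f terminates at order 2
exp(∇ + Δ ∘ θ) f = (3/4)x^2 + 4x + 9/4

the image equals g(x) = (3/4)x^2 + 4x + 9/4


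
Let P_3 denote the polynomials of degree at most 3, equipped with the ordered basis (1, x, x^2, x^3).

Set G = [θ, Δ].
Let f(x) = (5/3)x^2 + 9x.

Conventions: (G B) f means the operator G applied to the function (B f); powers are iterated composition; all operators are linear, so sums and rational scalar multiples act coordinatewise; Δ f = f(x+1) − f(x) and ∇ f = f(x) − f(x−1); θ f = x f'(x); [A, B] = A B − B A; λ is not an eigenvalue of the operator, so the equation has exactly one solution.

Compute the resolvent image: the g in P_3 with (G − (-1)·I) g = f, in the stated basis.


write g with unknown coordinates in the stated basis and equate coefficients in (G − (-1)·I) g = f
solving from the highest basis element down gives g = (5/3)x^2 + (37/3)x + 47/3
check: G g = -(10/3)x - 47/3
so G g − (-1)·g = (5/3)x^2 + 9x = f ✓

the image equals g(x) = (5/3)x^2 + (37/3)x + 47/3


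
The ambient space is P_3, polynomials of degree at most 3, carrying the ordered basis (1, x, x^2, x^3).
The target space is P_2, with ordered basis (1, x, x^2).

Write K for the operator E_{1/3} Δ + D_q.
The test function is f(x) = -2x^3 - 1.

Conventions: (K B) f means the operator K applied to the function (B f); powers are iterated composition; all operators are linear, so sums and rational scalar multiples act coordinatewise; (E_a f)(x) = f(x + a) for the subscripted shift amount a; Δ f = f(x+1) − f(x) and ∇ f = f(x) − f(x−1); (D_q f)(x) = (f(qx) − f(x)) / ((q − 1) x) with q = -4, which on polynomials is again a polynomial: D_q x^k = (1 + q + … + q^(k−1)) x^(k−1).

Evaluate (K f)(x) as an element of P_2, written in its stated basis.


Δ f = -6x^2 - 6x - 2
E_{1/3} Δ f = -6x^2 - 10x - 14/3
D_q f = -26x^2
(E_{1/3} Δ + D_q) f = -32x^2 - 10x - 14/3

the image equals g(x) = -32x^2 - 10x - 14/3


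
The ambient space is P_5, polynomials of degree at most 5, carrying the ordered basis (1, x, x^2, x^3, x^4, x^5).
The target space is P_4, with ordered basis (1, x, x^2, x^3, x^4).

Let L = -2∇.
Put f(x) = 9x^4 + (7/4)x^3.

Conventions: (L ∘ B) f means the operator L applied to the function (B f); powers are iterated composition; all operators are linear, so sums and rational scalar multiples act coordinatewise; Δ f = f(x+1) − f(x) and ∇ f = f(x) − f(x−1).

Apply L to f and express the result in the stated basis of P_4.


∇ f = 36x^3 - (195/4)x^2 + (123/4)x - 29/4
(-2∇) f = -72x^3 + (195/2)x^2 - (123/2)x + 29/2

g(x) = -72x^3 + (195/2)x^2 - (123/2)x + 29/2


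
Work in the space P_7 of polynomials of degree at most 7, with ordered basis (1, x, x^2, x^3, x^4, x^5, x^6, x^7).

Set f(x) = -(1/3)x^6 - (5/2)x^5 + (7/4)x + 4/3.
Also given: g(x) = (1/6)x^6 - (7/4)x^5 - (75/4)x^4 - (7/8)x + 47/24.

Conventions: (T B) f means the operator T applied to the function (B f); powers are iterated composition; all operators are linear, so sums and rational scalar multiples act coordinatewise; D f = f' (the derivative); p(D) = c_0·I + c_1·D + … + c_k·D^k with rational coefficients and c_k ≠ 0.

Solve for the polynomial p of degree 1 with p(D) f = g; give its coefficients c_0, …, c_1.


p(D) = -(1/2)·I + (3/2)·D, i.e. c_0 = -1/2, c_1 = 3/2

D^0 f = -(1/3)x^6 - (5/2)x^5 + (7/4)x + 4/3
D^1 f = -2x^5 - (25/2)x^4 + 7/4
matching coefficients of g against c_0 f + c_1 Df + … from the top degree down determines the c_i
solution: c_0 = -1/2, c_1 = 3/2


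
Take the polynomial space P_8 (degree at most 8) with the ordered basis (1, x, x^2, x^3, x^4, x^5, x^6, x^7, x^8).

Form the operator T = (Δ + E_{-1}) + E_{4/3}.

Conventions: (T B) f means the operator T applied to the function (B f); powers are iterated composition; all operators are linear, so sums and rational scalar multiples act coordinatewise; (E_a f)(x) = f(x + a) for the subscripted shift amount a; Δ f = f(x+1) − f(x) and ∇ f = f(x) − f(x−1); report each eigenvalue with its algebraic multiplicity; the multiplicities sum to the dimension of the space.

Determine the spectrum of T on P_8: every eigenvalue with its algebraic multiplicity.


λ = 2 (multiplicity 9)

image of 1: 2
image of x: 2x + 4/3
image of x^2: 2x^2 + (8/3)x + 34/9
image of x^3: 2x^3 + 4x^2 + (34/3)x + 64/27
image of x^4: 2x^4 + (16/3)x^3 + (68/3)x^2 + (256/27)x + 418/81
image of x^5: 2x^5 + (20/3)x^4 + (340/9)x^3 + (640/27)x^2 + (2090/81)x + 1024/243
image of x^6: 2x^6 + 8x^5 + (170/3)x^4 + (1280/27)x^3 + (2090/27)x^2 + (2048/81)x + 5554/729
image of x^7: 2x^7 + (28/3)x^6 + (238/3)x^5 + (2240/27)x^4 + (14630/81)x^3 + (7168/81)x^2 + (38878/729)x + 16384/2187
image of x^8: 2x^8 + (32/3)x^7 + (952/9)x^6 + (3584/27)x^5 + (29260/81)x^4 + (57344/243)x^3 + (155512/729)x^2 + (131072/2187)x + 78658/6561
the matrix is upper triangular; its diagonal is (2, 2, 2, 2, 2, 2, 2, 2, 2)
for a triangular matrix the eigenvalues are the diagonal entries, with algebraic multiplicity their repetition count


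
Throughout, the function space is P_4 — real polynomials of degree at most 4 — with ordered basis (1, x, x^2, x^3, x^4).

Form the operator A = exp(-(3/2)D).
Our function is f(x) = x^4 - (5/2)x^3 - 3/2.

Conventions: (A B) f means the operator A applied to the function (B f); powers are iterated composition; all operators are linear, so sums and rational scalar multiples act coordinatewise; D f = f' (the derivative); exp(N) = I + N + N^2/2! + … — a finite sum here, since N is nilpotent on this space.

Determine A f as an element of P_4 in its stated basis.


order-1 term: -6x^3 + (45/4)x^2
order-2 term: (27/2)x^2 - (135/8)x
order-3 term: -(27/2)x + 135/16
order-4 term: 81/16
the series for exp(-(3/2)D) f terminates at order 4
exp(-(3/2)D) f = x^4 - (17/2)x^3 + (99/4)x^2 - (243/8)x + 12

the result is g(x) = x^4 - (17/2)x^3 + (99/4)x^2 - (243/8)x + 12


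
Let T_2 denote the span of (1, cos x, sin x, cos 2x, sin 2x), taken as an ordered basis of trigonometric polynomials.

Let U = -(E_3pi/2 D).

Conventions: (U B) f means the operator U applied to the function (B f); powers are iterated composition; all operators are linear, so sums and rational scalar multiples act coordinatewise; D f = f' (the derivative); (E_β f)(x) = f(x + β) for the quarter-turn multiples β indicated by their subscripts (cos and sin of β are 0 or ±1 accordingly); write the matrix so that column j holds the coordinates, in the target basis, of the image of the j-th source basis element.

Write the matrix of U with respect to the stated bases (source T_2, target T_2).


the matrix is [[0, 0, 0, 0, 0]; [0, -1, 0, 0, 0]; [0, 0, -1, 0, 0]; [0, 0, 0, 0, 2]; [0, 0, 0, -2, 0]] (rows listed top to bottom)

image of 1: 0
image of cos x: -cos x
image of sin x: -sin x
image of cos 2x: -2sin 2x
image of sin 2x: 2cos 2x
each image's coordinates form column j of the matrix


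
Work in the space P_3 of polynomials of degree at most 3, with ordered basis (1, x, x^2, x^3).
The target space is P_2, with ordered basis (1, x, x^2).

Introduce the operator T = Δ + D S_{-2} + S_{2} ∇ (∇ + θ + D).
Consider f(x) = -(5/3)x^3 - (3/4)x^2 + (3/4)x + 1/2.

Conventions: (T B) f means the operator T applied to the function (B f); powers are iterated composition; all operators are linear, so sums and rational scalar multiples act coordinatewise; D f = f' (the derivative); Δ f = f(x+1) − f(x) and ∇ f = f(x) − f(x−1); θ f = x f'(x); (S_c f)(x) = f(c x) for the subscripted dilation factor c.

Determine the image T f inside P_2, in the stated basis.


Δ f = -5x^2 - (13/2)x - 5/3
S_{-2} f = (40/3)x^3 - 3x^2 - (3/2)x + 1/2
D S_{-2} f = 40x^2 - 6x - 3/2
∇ f = -5x^2 + (7/2)x - 1/6
θ f = -5x^3 - (3/2)x^2 + (3/4)x
D f = -5x^2 - (3/2)x + 3/4
(∇ + θ + D) f = -5x^3 - (23/2)x^2 + (11/4)x + 7/12
∇ (∇ + θ + D) f = -15x^2 - 8x + 37/4
S_{2} ∇ (∇ + θ + D) f = -60x^2 - 16x + 37/4
(Δ + D S_{-2} + S_{2} ∇ (∇ + θ + D)) f = -25x^2 - (57/2)x + 73/12

g(x) = -25x^2 - (57/2)x + 73/12


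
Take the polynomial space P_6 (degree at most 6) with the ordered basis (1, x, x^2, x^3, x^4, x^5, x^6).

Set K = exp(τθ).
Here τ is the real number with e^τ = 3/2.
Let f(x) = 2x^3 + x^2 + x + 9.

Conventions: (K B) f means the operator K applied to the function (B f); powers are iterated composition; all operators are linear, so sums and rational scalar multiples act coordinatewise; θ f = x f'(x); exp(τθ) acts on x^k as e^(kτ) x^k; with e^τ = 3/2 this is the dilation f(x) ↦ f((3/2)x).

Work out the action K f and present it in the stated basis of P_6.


the image equals g(x) = (27/4)x^3 + (9/4)x^2 + (3/2)x + 9

exp(τθ) x^k = e^(kτ) x^k; with e^τ = 3/2 this sends x^k to (3/2)^k x^k
x ↦ 3/2 x
x^2 ↦ 9/4 x^2
x^3 ↦ 27/8 x^3
applying this coordinatewise to f: exp(τθ) f = (27/4)x^3 + (9/4)x^2 + (3/2)x + 9


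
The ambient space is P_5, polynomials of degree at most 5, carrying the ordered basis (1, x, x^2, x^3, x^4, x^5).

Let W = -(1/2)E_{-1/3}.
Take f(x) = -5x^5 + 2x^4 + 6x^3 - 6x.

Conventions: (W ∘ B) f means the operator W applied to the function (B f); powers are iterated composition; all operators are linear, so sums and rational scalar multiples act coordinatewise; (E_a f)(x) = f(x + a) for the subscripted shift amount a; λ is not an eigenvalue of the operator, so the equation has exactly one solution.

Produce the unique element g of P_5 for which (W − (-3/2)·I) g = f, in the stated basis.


the image equals g(x) = -5x^5 + (37/6)x^4 - (8/9)x^3 + (185/54)x^2 - (640/81)x + 382/243

write g with unknown coordinates in the stated basis and equate coefficients in (W − (-3/2)·I) g = f
solving from the highest basis element down gives g = -5x^5 + (37/6)x^4 - (8/9)x^3 + (185/54)x^2 - (640/81)x + 382/243
check: W g = (5/2)x^5 - (29/4)x^4 + (22/3)x^3 - (185/36)x^2 + (158/27)x - 191/81
so W g − (-3/2)·g = -5x^5 + 2x^4 + 6x^3 - 6x = f ✓


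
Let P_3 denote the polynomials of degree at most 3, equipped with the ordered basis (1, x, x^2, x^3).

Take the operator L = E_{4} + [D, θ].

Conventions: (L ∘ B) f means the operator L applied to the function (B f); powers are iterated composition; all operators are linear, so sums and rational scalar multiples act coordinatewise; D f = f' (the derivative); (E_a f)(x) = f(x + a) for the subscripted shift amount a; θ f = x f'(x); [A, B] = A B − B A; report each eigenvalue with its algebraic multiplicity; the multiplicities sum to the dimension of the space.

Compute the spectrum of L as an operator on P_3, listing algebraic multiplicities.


λ = 1 (multiplicity 4)

image of 1: 1
image of x: x + 5
image of x^2: x^2 + 10x + 16
image of x^3: x^3 + 15x^2 + 48x + 64
the matrix is upper triangular; its diagonal is (1, 1, 1, 1)
for a triangular matrix the eigenvalues are the diagonal entries, with algebraic multiplicity their repetition count


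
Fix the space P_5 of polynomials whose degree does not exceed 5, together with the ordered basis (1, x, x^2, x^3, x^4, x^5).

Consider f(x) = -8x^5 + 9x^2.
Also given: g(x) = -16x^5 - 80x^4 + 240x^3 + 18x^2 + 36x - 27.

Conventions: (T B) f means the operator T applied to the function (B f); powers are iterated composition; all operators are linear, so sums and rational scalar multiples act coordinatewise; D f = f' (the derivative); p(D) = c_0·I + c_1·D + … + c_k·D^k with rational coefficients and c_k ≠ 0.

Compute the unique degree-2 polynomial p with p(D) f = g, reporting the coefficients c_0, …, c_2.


D^0 f = -8x^5 + 9x^2
D^1 f = -40x^4 + 18x
D^2 f = -160x^3 + 18
matching coefficients of g against c_0 f + c_1 Df + … from the top degree down determines the c_i
solution: c_0 = 2, c_1 = 2, c_2 = -3/2

p(D) = 2·I + 2·D − (3/2)·D^2, i.e. c_0 = 2, c_1 = 2, c_2 = -3/2


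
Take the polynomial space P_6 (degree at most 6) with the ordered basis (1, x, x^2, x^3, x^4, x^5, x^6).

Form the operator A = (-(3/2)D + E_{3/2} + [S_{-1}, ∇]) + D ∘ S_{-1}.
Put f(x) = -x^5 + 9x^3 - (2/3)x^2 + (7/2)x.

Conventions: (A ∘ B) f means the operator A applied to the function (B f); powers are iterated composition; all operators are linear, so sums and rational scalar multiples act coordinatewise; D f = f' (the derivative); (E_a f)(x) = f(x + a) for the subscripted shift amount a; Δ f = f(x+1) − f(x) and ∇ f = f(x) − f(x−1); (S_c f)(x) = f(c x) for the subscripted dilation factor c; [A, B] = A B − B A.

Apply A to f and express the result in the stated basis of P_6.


g(x) = -x^5 - 5x^4 - (27/2)x^3 - (329/12)x^2 + (1933/48)x + 1305/32

D f = -5x^4 + 27x^2 - (4/3)x + 7/2
(-(3/2)D) f = (15/2)x^4 - (81/2)x^2 + 2x - 21/4
E_{3/2} f = -x^5 - (15/2)x^4 - (27/2)x^3 + (73/12)x^2 + (591/16)x + 849/32
∇ f = -5x^4 + 10x^3 + 17x^2 - (70/3)x + 73/6
S_{-1} ∇ f = -5x^4 - 10x^3 + 17x^2 + (70/3)x + 73/6
S_{-1} f = x^5 - 9x^3 - (2/3)x^2 - (7/2)x
∇ S_{-1} f = 5x^4 - 10x^3 - 17x^2 + (62/3)x - 65/6
[S_{-1}, ∇] f = -10x^4 + 34x^2 + (8/3)x + 23
(-(3/2)D + E_{3/2} + [S_{-1}, ∇]) f = -x^5 - 10x^4 - (27/2)x^3 - (5/12)x^2 + (1997/48)x + 1417/32
S_{-1} f = x^5 - 9x^3 - (2/3)x^2 - (7/2)x
D S_{-1} f = 5x^4 - 27x^2 - (4/3)x - 7/2
((-(3/2)D + E_{3/2} + [S_{-1}, ∇]) + D ∘ S_{-1}) f = -x^5 - 5x^4 - (27/2)x^3 - (329/12)x^2 + (1933/48)x + 1305/32


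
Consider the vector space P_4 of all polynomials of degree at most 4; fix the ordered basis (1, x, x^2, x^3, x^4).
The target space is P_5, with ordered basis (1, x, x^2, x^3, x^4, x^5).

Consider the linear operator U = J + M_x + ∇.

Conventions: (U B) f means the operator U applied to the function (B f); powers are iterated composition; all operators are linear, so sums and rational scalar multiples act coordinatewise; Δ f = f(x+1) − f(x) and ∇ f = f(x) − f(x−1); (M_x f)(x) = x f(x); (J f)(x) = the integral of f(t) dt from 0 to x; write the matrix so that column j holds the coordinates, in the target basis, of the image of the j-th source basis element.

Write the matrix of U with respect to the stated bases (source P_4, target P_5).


the matrix is [[0, 1, -1, 1, -1]; [2, 0, 2, -3, 4]; [0, 3/2, 0, 3, -6]; [0, 0, 4/3, 0, 4]; [0, 0, 0, 5/4, 0]; [0, 0, 0, 0, 6/5]] (rows listed top to bottom)

image of 1: 2x
image of x: (3/2)x^2 + 1
image of x^2: (4/3)x^3 + 2x - 1
image of x^3: (5/4)x^4 + 3x^2 - 3x + 1
image of x^4: (6/5)x^5 + 4x^3 - 6x^2 + 4x - 1
each image's coordinates form column j of the matrix


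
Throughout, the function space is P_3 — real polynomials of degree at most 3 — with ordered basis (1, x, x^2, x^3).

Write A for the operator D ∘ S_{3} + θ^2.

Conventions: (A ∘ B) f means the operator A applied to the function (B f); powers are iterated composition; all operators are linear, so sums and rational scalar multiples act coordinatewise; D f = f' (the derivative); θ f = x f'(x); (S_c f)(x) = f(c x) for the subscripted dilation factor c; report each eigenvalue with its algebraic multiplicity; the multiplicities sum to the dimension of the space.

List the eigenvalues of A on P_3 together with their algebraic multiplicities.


λ = 0 (multiplicity 1), λ = 1 (multiplicity 1), λ = 4 (multiplicity 1), λ = 9 (multiplicity 1)

image of 1: 0
image of x: x + 3
image of x^2: 4x^2 + 18x
image of x^3: 9x^3 + 81x^2
the matrix is upper triangular; its diagonal is (0, 1, 4, 9)
for a triangular matrix the eigenvalues are the diagonal entries, with algebraic multiplicity their repetition count


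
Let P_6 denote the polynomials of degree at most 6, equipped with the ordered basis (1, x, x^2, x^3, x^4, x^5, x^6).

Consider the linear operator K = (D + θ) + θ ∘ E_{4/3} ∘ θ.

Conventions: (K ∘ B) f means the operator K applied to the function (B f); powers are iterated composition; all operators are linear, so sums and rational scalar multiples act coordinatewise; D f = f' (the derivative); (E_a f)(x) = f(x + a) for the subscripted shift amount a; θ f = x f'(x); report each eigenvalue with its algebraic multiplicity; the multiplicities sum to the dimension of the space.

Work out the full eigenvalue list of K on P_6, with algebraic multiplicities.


λ = 0 (multiplicity 1), λ = 2 (multiplicity 1), λ = 6 (multiplicity 1), λ = 12 (multiplicity 1), λ = 20 (multiplicity 1), λ = 30 (multiplicity 1), λ = 42 (multiplicity 1)

image of 1: 0
image of x: 2x + 1
image of x^2: 6x^2 + (22/3)x
image of x^3: 12x^3 + 27x^2 + 16x
image of x^4: 20x^4 + 68x^3 + (256/3)x^2 + (1024/27)x
image of x^5: 30x^5 + (415/3)x^4 + (800/3)x^3 + (6400/27)x^2 + (6400/81)x
image of x^6: 42x^6 + 246x^5 + 640x^4 + (2560/3)x^3 + (5120/9)x^2 + (4096/27)x
the matrix is upper triangular; its diagonal is (0, 2, 6, 12, 20, 30, 42)
for a triangular matrix the eigenvalues are the diagonal entries, with algebraic multiplicity their repetition count


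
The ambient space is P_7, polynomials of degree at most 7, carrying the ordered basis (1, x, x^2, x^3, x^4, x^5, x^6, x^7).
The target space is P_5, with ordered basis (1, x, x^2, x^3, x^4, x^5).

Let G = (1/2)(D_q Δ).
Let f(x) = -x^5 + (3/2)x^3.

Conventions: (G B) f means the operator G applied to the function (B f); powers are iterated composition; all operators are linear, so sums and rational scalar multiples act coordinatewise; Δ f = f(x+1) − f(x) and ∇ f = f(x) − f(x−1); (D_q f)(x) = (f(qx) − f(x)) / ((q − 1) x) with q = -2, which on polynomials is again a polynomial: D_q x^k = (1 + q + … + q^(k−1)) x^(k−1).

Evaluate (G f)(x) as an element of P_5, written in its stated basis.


the image equals g(x) = (25/2)x^3 - 15x^2 + (11/4)x - 1/4

Δ f = -5x^4 - 10x^3 - (11/2)x^2 - (1/2)x + 1/2
D_q Δ f = 25x^3 - 30x^2 + (11/2)x - 1/2
((1/2)(D_q Δ)) f = (25/2)x^3 - 15x^2 + (11/4)x - 1/4


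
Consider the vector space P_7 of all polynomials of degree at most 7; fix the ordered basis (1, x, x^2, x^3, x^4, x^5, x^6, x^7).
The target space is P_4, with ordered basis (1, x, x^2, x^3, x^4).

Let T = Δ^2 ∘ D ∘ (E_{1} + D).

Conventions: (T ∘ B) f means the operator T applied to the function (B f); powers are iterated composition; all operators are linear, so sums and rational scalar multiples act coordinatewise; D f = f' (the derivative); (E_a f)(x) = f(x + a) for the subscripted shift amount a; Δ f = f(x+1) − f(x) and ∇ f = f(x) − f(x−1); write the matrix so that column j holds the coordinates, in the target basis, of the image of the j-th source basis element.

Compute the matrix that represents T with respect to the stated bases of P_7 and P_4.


image of 1: 0
image of x: 0
image of x^2: 0
image of x^3: 6
image of x^4: 24x + 72
image of x^5: 60x^2 + 360x + 370
image of x^6: 120x^3 + 1080x^2 + 2220x + 1500
image of x^7: 210x^4 + 2520x^3 + 7770x^2 + 10500x + 5474
each image's coordinates form column j of the matrix

the matrix is [[0, 0, 0, 6, 72, 370, 1500, 5474]; [0, 0, 0, 0, 24, 360, 2220, 10500]; [0, 0, 0, 0, 0, 60, 1080, 7770]; [0, 0, 0, 0, 0, 0, 120, 2520]; [0, 0, 0, 0, 0, 0, 0, 210]] (rows listed top to bottom)


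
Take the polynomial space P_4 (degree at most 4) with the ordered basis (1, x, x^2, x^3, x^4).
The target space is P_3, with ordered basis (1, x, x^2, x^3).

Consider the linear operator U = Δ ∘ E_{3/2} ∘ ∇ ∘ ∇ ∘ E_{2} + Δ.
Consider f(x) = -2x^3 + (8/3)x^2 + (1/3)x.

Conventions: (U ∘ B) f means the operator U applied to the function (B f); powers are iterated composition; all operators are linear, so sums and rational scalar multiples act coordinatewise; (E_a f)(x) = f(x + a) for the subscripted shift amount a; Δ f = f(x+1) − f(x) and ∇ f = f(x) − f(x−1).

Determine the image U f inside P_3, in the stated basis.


g(x) = -6x^2 - (2/3)x - 11

E_{2} f = -2x^3 - (28/3)x^2 - 13x - 14/3
∇ E_{2} f = -6x^2 - (38/3)x - 17/3
∇ (∇ ∘ E_{2}) f = -12x - 20/3
E_{3/2} ∇ (∇ ∘ E_{2}) f = -12x - 74/3
Δ (E_{3/2} ∘ ∇) (∇ ∘ E_{2}) f = -12
Δ f = -6x^2 - (2/3)x + 1
(Δ ∘ E_{3/2} ∘ ∇ ∘ ∇ ∘ E_{2} + Δ) f = -6x^2 - (2/3)x - 11
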